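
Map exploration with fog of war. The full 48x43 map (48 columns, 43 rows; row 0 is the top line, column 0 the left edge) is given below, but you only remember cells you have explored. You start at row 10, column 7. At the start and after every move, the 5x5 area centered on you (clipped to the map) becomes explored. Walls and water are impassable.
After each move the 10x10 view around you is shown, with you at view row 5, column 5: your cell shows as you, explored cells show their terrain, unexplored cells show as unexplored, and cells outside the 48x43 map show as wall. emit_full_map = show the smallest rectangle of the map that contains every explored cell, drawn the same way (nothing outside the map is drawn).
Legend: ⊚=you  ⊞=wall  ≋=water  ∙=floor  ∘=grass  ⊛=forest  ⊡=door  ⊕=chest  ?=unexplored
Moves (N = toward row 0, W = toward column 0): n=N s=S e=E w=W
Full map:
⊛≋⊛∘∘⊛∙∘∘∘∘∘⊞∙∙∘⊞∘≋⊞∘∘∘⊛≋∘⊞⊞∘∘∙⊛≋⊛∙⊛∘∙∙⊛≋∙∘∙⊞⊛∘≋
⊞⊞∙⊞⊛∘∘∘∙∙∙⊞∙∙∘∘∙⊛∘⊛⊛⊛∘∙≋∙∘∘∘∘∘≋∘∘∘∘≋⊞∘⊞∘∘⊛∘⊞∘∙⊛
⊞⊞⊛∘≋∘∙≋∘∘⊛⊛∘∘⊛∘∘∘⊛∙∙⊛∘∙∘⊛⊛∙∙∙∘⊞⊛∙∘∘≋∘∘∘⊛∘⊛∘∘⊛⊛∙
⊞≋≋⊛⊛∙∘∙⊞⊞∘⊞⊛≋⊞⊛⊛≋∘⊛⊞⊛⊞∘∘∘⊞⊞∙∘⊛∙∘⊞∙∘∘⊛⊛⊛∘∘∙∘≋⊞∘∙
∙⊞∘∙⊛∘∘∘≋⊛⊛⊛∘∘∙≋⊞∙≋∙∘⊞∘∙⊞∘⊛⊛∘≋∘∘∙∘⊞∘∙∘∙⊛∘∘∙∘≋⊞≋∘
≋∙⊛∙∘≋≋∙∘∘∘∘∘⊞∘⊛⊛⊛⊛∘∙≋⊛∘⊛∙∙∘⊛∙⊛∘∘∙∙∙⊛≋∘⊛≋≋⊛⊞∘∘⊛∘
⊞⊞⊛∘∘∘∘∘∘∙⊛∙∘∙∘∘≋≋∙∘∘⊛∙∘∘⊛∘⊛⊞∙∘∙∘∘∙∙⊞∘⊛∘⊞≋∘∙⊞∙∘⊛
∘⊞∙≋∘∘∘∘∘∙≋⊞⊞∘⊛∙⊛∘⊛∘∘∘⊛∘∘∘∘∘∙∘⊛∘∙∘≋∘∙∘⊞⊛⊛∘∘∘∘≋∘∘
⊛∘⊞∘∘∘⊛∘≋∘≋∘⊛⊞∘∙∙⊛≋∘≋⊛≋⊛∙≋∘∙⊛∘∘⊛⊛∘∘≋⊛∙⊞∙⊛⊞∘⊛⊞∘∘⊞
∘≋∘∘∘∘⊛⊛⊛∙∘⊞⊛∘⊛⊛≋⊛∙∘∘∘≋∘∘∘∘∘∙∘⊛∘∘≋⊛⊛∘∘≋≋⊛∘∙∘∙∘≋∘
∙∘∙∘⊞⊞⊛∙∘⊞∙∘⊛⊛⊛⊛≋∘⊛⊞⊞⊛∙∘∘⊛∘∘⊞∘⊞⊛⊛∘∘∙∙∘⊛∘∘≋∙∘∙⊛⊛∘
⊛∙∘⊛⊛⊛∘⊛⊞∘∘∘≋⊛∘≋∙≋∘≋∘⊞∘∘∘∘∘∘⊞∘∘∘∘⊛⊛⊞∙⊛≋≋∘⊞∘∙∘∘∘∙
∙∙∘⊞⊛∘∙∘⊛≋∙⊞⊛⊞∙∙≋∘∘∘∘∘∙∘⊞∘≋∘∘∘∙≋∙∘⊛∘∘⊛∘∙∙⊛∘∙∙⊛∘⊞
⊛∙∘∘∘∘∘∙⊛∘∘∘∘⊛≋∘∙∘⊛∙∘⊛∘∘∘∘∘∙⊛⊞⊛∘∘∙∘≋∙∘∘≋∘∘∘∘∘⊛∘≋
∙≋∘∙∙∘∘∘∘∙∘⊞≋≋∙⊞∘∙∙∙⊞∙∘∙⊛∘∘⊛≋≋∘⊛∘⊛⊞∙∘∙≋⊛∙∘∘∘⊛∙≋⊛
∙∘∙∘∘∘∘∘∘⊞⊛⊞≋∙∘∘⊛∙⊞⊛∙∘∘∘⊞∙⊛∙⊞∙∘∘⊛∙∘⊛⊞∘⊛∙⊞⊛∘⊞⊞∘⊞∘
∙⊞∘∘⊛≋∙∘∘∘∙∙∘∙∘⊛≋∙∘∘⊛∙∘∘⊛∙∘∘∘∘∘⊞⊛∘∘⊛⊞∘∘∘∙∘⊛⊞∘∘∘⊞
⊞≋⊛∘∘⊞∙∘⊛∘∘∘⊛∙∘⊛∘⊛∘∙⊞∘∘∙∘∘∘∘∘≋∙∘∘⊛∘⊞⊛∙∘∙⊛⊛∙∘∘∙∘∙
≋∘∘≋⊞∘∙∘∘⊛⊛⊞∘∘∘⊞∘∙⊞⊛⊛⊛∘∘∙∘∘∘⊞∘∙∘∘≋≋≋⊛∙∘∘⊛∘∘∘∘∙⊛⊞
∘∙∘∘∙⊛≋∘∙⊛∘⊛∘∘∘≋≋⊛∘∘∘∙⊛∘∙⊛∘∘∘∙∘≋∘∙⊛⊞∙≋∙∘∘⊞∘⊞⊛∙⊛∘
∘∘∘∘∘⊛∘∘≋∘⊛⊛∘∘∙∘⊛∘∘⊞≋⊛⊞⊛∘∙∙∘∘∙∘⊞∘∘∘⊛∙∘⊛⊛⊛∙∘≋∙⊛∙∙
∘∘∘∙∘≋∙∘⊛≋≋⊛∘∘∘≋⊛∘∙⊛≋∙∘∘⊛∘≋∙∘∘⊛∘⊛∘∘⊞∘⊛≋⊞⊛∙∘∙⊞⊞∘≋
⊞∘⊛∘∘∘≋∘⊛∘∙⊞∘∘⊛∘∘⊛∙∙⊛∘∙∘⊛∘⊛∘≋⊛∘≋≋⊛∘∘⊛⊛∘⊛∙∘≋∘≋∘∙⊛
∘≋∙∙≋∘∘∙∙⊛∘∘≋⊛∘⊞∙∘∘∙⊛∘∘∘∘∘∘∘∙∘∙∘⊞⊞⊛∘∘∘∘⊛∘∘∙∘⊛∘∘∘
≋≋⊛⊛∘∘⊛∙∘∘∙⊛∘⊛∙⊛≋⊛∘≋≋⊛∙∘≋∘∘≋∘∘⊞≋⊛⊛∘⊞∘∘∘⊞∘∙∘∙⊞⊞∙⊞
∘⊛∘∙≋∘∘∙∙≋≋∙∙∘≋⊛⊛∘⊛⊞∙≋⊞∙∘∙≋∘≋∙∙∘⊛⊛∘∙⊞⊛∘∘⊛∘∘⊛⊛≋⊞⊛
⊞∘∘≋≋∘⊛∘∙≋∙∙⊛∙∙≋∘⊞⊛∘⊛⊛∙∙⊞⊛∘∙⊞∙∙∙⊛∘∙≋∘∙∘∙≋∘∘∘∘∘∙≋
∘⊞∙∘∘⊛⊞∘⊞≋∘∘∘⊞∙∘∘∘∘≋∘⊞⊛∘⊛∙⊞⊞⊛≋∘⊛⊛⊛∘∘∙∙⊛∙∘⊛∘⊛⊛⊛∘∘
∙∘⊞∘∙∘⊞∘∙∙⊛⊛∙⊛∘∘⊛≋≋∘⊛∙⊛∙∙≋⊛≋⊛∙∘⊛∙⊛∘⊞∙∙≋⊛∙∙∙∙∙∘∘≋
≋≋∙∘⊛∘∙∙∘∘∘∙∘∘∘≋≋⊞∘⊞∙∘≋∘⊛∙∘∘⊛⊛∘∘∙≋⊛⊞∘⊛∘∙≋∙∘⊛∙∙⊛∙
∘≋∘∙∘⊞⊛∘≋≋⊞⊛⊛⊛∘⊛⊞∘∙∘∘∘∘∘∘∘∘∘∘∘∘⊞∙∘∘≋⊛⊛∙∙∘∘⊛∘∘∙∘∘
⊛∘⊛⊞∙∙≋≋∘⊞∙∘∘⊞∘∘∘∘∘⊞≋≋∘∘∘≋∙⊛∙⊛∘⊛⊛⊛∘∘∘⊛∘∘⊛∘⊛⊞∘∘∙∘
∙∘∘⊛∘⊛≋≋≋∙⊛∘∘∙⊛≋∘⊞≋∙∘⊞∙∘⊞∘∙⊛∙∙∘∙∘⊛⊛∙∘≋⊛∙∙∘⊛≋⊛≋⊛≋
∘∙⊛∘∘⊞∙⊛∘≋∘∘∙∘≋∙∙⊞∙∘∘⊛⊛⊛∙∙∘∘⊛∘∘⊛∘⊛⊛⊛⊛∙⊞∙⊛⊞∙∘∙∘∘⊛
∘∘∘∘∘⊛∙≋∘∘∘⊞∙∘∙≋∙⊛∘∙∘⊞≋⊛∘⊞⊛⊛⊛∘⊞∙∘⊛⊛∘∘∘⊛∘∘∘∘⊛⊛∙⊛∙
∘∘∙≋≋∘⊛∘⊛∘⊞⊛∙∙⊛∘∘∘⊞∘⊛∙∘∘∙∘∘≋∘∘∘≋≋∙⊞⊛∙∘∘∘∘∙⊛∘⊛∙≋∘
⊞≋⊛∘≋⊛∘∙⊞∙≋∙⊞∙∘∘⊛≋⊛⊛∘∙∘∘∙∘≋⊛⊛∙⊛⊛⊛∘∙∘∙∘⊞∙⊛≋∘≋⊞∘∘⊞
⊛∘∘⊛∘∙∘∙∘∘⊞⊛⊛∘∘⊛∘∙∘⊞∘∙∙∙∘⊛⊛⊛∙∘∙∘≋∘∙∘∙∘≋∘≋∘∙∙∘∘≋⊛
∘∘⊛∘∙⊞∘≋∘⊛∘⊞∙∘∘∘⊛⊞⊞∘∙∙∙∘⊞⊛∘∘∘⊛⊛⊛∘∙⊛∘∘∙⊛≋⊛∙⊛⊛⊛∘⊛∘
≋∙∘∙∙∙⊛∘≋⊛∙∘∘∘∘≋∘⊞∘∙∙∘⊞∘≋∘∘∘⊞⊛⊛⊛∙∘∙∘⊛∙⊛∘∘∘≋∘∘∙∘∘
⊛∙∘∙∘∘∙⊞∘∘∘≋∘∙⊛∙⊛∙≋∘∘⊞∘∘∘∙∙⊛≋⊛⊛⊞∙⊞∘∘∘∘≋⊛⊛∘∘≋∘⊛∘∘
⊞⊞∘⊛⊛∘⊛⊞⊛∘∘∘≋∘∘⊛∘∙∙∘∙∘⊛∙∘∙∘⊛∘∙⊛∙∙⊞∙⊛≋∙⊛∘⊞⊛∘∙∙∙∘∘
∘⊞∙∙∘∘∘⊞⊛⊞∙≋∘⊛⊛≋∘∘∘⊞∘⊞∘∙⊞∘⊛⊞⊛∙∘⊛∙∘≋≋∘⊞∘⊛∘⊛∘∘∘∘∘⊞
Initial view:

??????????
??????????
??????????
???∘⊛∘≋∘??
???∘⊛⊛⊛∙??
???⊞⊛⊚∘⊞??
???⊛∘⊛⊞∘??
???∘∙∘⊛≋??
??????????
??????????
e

??????????
??????????
??????????
??∘⊛∘≋∘≋??
??∘⊛⊛⊛∙∘??
??⊞⊛∙⊚⊞∙??
??⊛∘⊛⊞∘∘??
??∘∙∘⊛≋∙??
??????????
??????????

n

??????????
??????????
??????????
???∘∘∘∙≋??
??∘⊛∘≋∘≋??
??∘⊛⊛⊚∙∘??
??⊞⊛∙∘⊞∙??
??⊛∘⊛⊞∘∘??
??∘∙∘⊛≋∙??
??????????

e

??????????
??????????
??????????
??∘∘∘∙≋⊞??
?∘⊛∘≋∘≋∘??
?∘⊛⊛⊛⊚∘⊞??
?⊞⊛∙∘⊞∙∘??
?⊛∘⊛⊞∘∘∘??
?∘∙∘⊛≋∙???
??????????

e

??????????
??????????
??????????
?∘∘∘∙≋⊞⊞??
∘⊛∘≋∘≋∘⊛??
∘⊛⊛⊛∙⊚⊞⊛??
⊞⊛∙∘⊞∙∘⊛??
⊛∘⊛⊞∘∘∘≋??
∘∙∘⊛≋∙????
??????????

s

??????????
??????????
?∘∘∘∙≋⊞⊞??
∘⊛∘≋∘≋∘⊛??
∘⊛⊛⊛∙∘⊞⊛??
⊞⊛∙∘⊞⊚∘⊛??
⊛∘⊛⊞∘∘∘≋??
∘∙∘⊛≋∙⊞⊛??
??????????
??????????

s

??????????
?∘∘∘∙≋⊞⊞??
∘⊛∘≋∘≋∘⊛??
∘⊛⊛⊛∙∘⊞⊛??
⊞⊛∙∘⊞∙∘⊛??
⊛∘⊛⊞∘⊚∘≋??
∘∙∘⊛≋∙⊞⊛??
???⊛∘∘∘∘??
??????????
??????????

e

??????????
∘∘∘∙≋⊞⊞???
⊛∘≋∘≋∘⊛???
⊛⊛⊛∙∘⊞⊛∘??
⊛∙∘⊞∙∘⊛⊛??
∘⊛⊞∘∘⊚≋⊛??
∙∘⊛≋∙⊞⊛⊞??
??⊛∘∘∘∘⊛??
??????????
??????????

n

??????????
??????????
∘∘∘∙≋⊞⊞???
⊛∘≋∘≋∘⊛⊞??
⊛⊛⊛∙∘⊞⊛∘??
⊛∙∘⊞∙⊚⊛⊛??
∘⊛⊞∘∘∘≋⊛??
∙∘⊛≋∙⊞⊛⊞??
??⊛∘∘∘∘⊛??
??????????

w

??????????
??????????
?∘∘∘∙≋⊞⊞??
∘⊛∘≋∘≋∘⊛⊞?
∘⊛⊛⊛∙∘⊞⊛∘?
⊞⊛∙∘⊞⊚∘⊛⊛?
⊛∘⊛⊞∘∘∘≋⊛?
∘∙∘⊛≋∙⊞⊛⊞?
???⊛∘∘∘∘⊛?
??????????

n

??????????
??????????
??????????
?∘∘∘∙≋⊞⊞??
∘⊛∘≋∘≋∘⊛⊞?
∘⊛⊛⊛∙⊚⊞⊛∘?
⊞⊛∙∘⊞∙∘⊛⊛?
⊛∘⊛⊞∘∘∘≋⊛?
∘∙∘⊛≋∙⊞⊛⊞?
???⊛∘∘∘∘⊛?

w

??????????
??????????
??????????
??∘∘∘∙≋⊞⊞?
?∘⊛∘≋∘≋∘⊛⊞
?∘⊛⊛⊛⊚∘⊞⊛∘
?⊞⊛∙∘⊞∙∘⊛⊛
?⊛∘⊛⊞∘∘∘≋⊛
?∘∙∘⊛≋∙⊞⊛⊞
????⊛∘∘∘∘⊛

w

??????????
??????????
??????????
???∘∘∘∙≋⊞⊞
??∘⊛∘≋∘≋∘⊛
??∘⊛⊛⊚∙∘⊞⊛
??⊞⊛∙∘⊞∙∘⊛
??⊛∘⊛⊞∘∘∘≋
??∘∙∘⊛≋∙⊞⊛
?????⊛∘∘∘∘

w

??????????
??????????
??????????
???∘∘∘∘∙≋⊞
???∘⊛∘≋∘≋∘
???∘⊛⊚⊛∙∘⊞
???⊞⊛∙∘⊞∙∘
???⊛∘⊛⊞∘∘∘
???∘∙∘⊛≋∙⊞
??????⊛∘∘∘

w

??????????
??????????
??????????
???∘∘∘∘∘∙≋
???∘∘⊛∘≋∘≋
???∘∘⊚⊛⊛∙∘
???⊞⊞⊛∙∘⊞∙
???⊛⊛∘⊛⊞∘∘
????∘∙∘⊛≋∙
???????⊛∘∘

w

??????????
??????????
??????????
???≋∘∘∘∘∘∙
???∘∘∘⊛∘≋∘
???∘∘⊚⊛⊛⊛∙
???∘⊞⊞⊛∙∘⊞
???⊛⊛⊛∘⊛⊞∘
?????∘∙∘⊛≋
????????⊛∘

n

??????????
??????????
??????????
???∘∘∘∘∘??
???≋∘∘∘∘∘∙
???∘∘⊚⊛∘≋∘
???∘∘∘⊛⊛⊛∙
???∘⊞⊞⊛∙∘⊞
???⊛⊛⊛∘⊛⊞∘
?????∘∙∘⊛≋

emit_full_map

∘∘∘∘∘??????
≋∘∘∘∘∘∙≋⊞⊞?
∘∘⊚⊛∘≋∘≋∘⊛⊞
∘∘∘⊛⊛⊛∙∘⊞⊛∘
∘⊞⊞⊛∙∘⊞∙∘⊛⊛
⊛⊛⊛∘⊛⊞∘∘∘≋⊛
??∘∙∘⊛≋∙⊞⊛⊞
?????⊛∘∘∘∘⊛

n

??????????
??????????
??????????
???∙∘≋≋∙??
???∘∘∘∘∘??
???≋∘⊚∘∘∘∙
???∘∘∘⊛∘≋∘
???∘∘∘⊛⊛⊛∙
???∘⊞⊞⊛∙∘⊞
???⊛⊛⊛∘⊛⊞∘

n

??????????
??????????
??????????
???∙⊛∘∘∘??
???∙∘≋≋∙??
???∘∘⊚∘∘??
???≋∘∘∘∘∘∙
???∘∘∘⊛∘≋∘
???∘∘∘⊛⊛⊛∙
???∘⊞⊞⊛∙∘⊞

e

??????????
??????????
??????????
??∙⊛∘∘∘≋??
??∙∘≋≋∙∘??
??∘∘∘⊚∘∘??
??≋∘∘∘∘∘∙≋
??∘∘∘⊛∘≋∘≋
??∘∘∘⊛⊛⊛∙∘
??∘⊞⊞⊛∙∘⊞∙

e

??????????
??????????
??????????
?∙⊛∘∘∘≋⊛??
?∙∘≋≋∙∘∘??
?∘∘∘∘⊚∘∙??
?≋∘∘∘∘∘∙≋⊞
?∘∘∘⊛∘≋∘≋∘
?∘∘∘⊛⊛⊛∙∘⊞
?∘⊞⊞⊛∙∘⊞∙∘

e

??????????
??????????
??????????
∙⊛∘∘∘≋⊛⊛??
∙∘≋≋∙∘∘∘??
∘∘∘∘∘⊚∙⊛??
≋∘∘∘∘∘∙≋⊞⊞
∘∘∘⊛∘≋∘≋∘⊛
∘∘∘⊛⊛⊛∙∘⊞⊛
∘⊞⊞⊛∙∘⊞∙∘⊛

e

??????????
??????????
??????????
⊛∘∘∘≋⊛⊛⊛??
∘≋≋∙∘∘∘∘??
∘∘∘∘∘⊚⊛∙??
∘∘∘∘∘∙≋⊞⊞?
∘∘⊛∘≋∘≋∘⊛⊞
∘∘⊛⊛⊛∙∘⊞⊛∘
⊞⊞⊛∙∘⊞∙∘⊛⊛

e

??????????
??????????
??????????
∘∘∘≋⊛⊛⊛∘??
≋≋∙∘∘∘∘∘??
∘∘∘∘∙⊚∙∘??
∘∘∘∘∙≋⊞⊞??
∘⊛∘≋∘≋∘⊛⊞?
∘⊛⊛⊛∙∘⊞⊛∘?
⊞⊛∙∘⊞∙∘⊛⊛?

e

??????????
??????????
??????????
∘∘≋⊛⊛⊛∘∘??
≋∙∘∘∘∘∘⊞??
∘∘∘∙⊛⊚∘∙??
∘∘∘∙≋⊞⊞∘??
⊛∘≋∘≋∘⊛⊞??
⊛⊛⊛∙∘⊞⊛∘??
⊛∙∘⊞∙∘⊛⊛??

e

??????????
??????????
??????????
∘≋⊛⊛⊛∘∘∙??
∙∘∘∘∘∘⊞∘??
∘∘∙⊛∙⊚∙∘??
∘∘∙≋⊞⊞∘⊛??
∘≋∘≋∘⊛⊞∘??
⊛⊛∙∘⊞⊛∘???
∙∘⊞∙∘⊛⊛???

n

??????????
??????????
??????????
???∘⊞⊛≋⊞??
∘≋⊛⊛⊛∘∘∙??
∙∘∘∘∘⊚⊞∘??
∘∘∙⊛∙∘∙∘??
∘∘∙≋⊞⊞∘⊛??
∘≋∘≋∘⊛⊞∘??
⊛⊛∙∘⊞⊛∘???

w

??????????
??????????
??????????
???⊞∘⊞⊛≋⊞?
∘∘≋⊛⊛⊛∘∘∙?
≋∙∘∘∘⊚∘⊞∘?
∘∘∘∙⊛∙∘∙∘?
∘∘∘∙≋⊞⊞∘⊛?
⊛∘≋∘≋∘⊛⊞∘?
⊛⊛⊛∙∘⊞⊛∘??

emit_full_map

??????⊞∘⊞⊛≋⊞
∙⊛∘∘∘≋⊛⊛⊛∘∘∙
∙∘≋≋∙∘∘∘⊚∘⊞∘
∘∘∘∘∘∘∙⊛∙∘∙∘
≋∘∘∘∘∘∙≋⊞⊞∘⊛
∘∘∘⊛∘≋∘≋∘⊛⊞∘
∘∘∘⊛⊛⊛∙∘⊞⊛∘?
∘⊞⊞⊛∙∘⊞∙∘⊛⊛?
⊛⊛⊛∘⊛⊞∘∘∘≋⊛?
??∘∙∘⊛≋∙⊞⊛⊞?
?????⊛∘∘∘∘⊛?


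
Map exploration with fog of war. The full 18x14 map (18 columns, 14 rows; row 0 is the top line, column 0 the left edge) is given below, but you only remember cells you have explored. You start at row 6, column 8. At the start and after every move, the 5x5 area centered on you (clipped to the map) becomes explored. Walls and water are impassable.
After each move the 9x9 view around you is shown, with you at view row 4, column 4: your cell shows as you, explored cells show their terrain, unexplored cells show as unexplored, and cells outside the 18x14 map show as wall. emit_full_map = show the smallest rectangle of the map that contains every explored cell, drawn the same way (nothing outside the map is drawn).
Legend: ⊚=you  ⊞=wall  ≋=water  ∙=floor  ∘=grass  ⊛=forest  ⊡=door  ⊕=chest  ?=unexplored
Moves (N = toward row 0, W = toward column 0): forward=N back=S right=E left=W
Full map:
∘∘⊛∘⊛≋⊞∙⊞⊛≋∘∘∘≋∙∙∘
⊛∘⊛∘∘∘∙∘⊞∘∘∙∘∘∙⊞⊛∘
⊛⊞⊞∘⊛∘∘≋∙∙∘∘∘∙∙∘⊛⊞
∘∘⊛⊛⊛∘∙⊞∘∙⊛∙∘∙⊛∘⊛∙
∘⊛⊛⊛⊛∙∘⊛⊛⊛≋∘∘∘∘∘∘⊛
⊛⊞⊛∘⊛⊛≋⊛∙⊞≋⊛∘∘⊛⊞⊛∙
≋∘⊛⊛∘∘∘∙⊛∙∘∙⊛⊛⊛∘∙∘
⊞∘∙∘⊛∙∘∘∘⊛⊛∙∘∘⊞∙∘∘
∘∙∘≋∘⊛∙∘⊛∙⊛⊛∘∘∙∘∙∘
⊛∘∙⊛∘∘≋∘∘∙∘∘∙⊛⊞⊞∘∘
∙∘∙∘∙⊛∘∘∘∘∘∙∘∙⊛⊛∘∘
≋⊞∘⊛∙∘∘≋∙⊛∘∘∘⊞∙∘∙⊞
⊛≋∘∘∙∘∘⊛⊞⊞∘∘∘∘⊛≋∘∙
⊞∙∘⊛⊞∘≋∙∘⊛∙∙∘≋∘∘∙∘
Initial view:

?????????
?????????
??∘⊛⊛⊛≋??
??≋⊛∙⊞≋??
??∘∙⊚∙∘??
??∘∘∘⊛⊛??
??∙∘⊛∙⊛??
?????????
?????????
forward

?????????
?????????
??∙⊞∘∙⊛??
??∘⊛⊛⊛≋??
??≋⊛⊚⊞≋??
??∘∙⊛∙∘??
??∘∘∘⊛⊛??
??∙∘⊛∙⊛??
?????????

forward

?????????
?????????
??∘≋∙∙∘??
??∙⊞∘∙⊛??
??∘⊛⊚⊛≋??
??≋⊛∙⊞≋??
??∘∙⊛∙∘??
??∘∘∘⊛⊛??
??∙∘⊛∙⊛??

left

?????????
?????????
??∘∘≋∙∙∘?
??∘∙⊞∘∙⊛?
??∙∘⊚⊛⊛≋?
??⊛≋⊛∙⊞≋?
??∘∘∙⊛∙∘?
???∘∘∘⊛⊛?
???∙∘⊛∙⊛?

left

?????????
?????????
??⊛∘∘≋∙∙∘
??⊛∘∙⊞∘∙⊛
??⊛∙⊚⊛⊛⊛≋
??⊛⊛≋⊛∙⊞≋
??∘∘∘∙⊛∙∘
????∘∘∘⊛⊛
????∙∘⊛∙⊛

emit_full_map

⊛∘∘≋∙∙∘
⊛∘∙⊞∘∙⊛
⊛∙⊚⊛⊛⊛≋
⊛⊛≋⊛∙⊞≋
∘∘∘∙⊛∙∘
??∘∘∘⊛⊛
??∙∘⊛∙⊛

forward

⊞⊞⊞⊞⊞⊞⊞⊞⊞
?????????
??∘∘∙∘⊞??
??⊛∘∘≋∙∙∘
??⊛∘⊚⊞∘∙⊛
??⊛∙∘⊛⊛⊛≋
??⊛⊛≋⊛∙⊞≋
??∘∘∘∙⊛∙∘
????∘∘∘⊛⊛

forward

⊞⊞⊞⊞⊞⊞⊞⊞⊞
⊞⊞⊞⊞⊞⊞⊞⊞⊞
??⊛≋⊞∙⊞??
??∘∘∙∘⊞??
??⊛∘⊚≋∙∙∘
??⊛∘∙⊞∘∙⊛
??⊛∙∘⊛⊛⊛≋
??⊛⊛≋⊛∙⊞≋
??∘∘∘∙⊛∙∘

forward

⊞⊞⊞⊞⊞⊞⊞⊞⊞
⊞⊞⊞⊞⊞⊞⊞⊞⊞
⊞⊞⊞⊞⊞⊞⊞⊞⊞
??⊛≋⊞∙⊞??
??∘∘⊚∘⊞??
??⊛∘∘≋∙∙∘
??⊛∘∙⊞∘∙⊛
??⊛∙∘⊛⊛⊛≋
??⊛⊛≋⊛∙⊞≋

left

⊞⊞⊞⊞⊞⊞⊞⊞⊞
⊞⊞⊞⊞⊞⊞⊞⊞⊞
⊞⊞⊞⊞⊞⊞⊞⊞⊞
??∘⊛≋⊞∙⊞?
??∘∘⊚∙∘⊞?
??∘⊛∘∘≋∙∙
??⊛⊛∘∙⊞∘∙
???⊛∙∘⊛⊛⊛
???⊛⊛≋⊛∙⊞

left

⊞⊞⊞⊞⊞⊞⊞⊞⊞
⊞⊞⊞⊞⊞⊞⊞⊞⊞
⊞⊞⊞⊞⊞⊞⊞⊞⊞
??⊛∘⊛≋⊞∙⊞
??⊛∘⊚∘∙∘⊞
??⊞∘⊛∘∘≋∙
??⊛⊛⊛∘∙⊞∘
????⊛∙∘⊛⊛
????⊛⊛≋⊛∙

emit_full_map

⊛∘⊛≋⊞∙⊞??
⊛∘⊚∘∙∘⊞??
⊞∘⊛∘∘≋∙∙∘
⊛⊛⊛∘∙⊞∘∙⊛
??⊛∙∘⊛⊛⊛≋
??⊛⊛≋⊛∙⊞≋
??∘∘∘∙⊛∙∘
????∘∘∘⊛⊛
????∙∘⊛∙⊛


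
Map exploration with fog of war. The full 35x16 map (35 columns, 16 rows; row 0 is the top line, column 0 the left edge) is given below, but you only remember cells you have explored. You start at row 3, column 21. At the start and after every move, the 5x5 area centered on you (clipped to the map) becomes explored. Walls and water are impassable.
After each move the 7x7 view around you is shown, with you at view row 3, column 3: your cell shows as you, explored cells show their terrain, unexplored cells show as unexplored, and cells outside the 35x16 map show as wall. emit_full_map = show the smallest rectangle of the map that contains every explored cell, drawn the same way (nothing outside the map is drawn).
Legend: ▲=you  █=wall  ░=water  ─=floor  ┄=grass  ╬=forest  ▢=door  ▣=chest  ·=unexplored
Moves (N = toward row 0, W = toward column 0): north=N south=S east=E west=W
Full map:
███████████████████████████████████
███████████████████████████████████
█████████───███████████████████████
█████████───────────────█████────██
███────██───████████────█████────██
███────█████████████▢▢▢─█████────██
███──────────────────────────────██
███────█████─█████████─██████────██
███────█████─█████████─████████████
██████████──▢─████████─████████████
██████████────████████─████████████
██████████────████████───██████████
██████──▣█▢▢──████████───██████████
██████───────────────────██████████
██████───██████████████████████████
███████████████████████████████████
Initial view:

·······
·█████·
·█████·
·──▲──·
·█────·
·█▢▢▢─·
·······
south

·█████·
·█████·
·─────·
·█─▲──·
·█▢▢▢─·
·─────·
·······

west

··█████
·██████
·──────
·██▲───
·██▢▢▢─
·──────
·······

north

·······
·██████
·██████
·──▲───
·██────
·██▢▢▢─
·──────

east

·······
██████·
██████·
───▲──·
██────·
██▢▢▢─·
──────·

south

██████·
██████·
──────·
██─▲──·
██▢▢▢─·
──────·
·······

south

██████·
──────·
██────·
██▢▲▢─·
──────·
·███─█·
·······

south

──────·
██────·
██▢▢▢─·
───▲──·
·███─█·
·███─█·
·······

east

─────··
█────█·
█▢▢▢─█·
───▲──·
███─██·
███─██·
·······

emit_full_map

██████·
██████·
──────·
██────█
██▢▢▢─█
────▲──
·███─██
·███─██

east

────···
────██·
▢▢▢─██·
───▲──·
██─███·
██─███·
·······

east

───····
───███·
▢▢─███·
───▲──·
█─████·
█─████·
·······

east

──·····
──████·
▢─████·
───▲──·
─█████·
─█████·
·······

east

─······
─█████·
─█████·
───▲──·
██████·
██████·
·······

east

·······
█████─·
█████─·
───▲──·
█████─·
██████·
·······

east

·······
████──·
████──·
───▲──·
████──·
██████·
·······

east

·······
███───·
███───·
───▲──·
███───·
██████·
·······

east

·······
██────·
██────·
───▲──·
██────·
██████·
·······

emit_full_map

██████·········
██████·········
──────·········
██────█████────
██▢▢▢─█████────
────────────▲──
·███─██████────
·███─██████████

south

██────·
██────·
──────·
██─▲──·
██████·
·█████·
·······

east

█────··
█────█·
─────█·
█──▲─█·
██████·
██████·
·······

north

·······
█────█·
█────█·
───▲─█·
█────█·
██████·
██████·

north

·······
·────█·
█────█·
█──▲─█·
─────█·
█────█·
██████·

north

·······
·█████·
·────█·
█──▲─█·
█────█·
─────█·
█────█·

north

·······
·█████·
·█████·
·──▲─█·
█────█·
█────█·
─────█·

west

·······
·██████
·██████
·█─▲──█
██────█
██────█
──────█

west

·······
·██████
·██████
·██▲───
███────
███────
───────

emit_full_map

██████···███████
██████···███████
──────···██▲───█
██────█████────█
██▢▢▢─█████────█
───────────────█
·███─██████────█
·███─███████████
··········██████

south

·██████
·██████
·██────
███▲───
███────
───────
███────

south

·██████
·██────
███────
███▲───
───────
███────
███████

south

·██────
███────
███────
───▲───
███────
███████
··█████

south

███────
███────
───────
███▲───
███████
·██████
·······

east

██────█
██────█
──────█
██─▲──█
███████
███████
·······

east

█────█·
█────█·
─────█·
█──▲─█·
██████·
██████·
·······

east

────█·█
────███
────███
───▲███
███████
███████
······█

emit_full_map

██████···███████·
██████···███████·
──────···██────█·
██────█████────█·
██▢▢▢─█████────██
───────────────██
·███─██████───▲██
·███─████████████
·········████████

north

────█·█
────███
────███
───▲███
────███
███████
███████

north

█████·█
────███
────███
───▲███
────███
────███
███████

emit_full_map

██████···███████·
██████···███████·
──────···██────██
██────█████────██
██▢▢▢─█████───▲██
───────────────██
·███─██████────██
·███─████████████
·········████████


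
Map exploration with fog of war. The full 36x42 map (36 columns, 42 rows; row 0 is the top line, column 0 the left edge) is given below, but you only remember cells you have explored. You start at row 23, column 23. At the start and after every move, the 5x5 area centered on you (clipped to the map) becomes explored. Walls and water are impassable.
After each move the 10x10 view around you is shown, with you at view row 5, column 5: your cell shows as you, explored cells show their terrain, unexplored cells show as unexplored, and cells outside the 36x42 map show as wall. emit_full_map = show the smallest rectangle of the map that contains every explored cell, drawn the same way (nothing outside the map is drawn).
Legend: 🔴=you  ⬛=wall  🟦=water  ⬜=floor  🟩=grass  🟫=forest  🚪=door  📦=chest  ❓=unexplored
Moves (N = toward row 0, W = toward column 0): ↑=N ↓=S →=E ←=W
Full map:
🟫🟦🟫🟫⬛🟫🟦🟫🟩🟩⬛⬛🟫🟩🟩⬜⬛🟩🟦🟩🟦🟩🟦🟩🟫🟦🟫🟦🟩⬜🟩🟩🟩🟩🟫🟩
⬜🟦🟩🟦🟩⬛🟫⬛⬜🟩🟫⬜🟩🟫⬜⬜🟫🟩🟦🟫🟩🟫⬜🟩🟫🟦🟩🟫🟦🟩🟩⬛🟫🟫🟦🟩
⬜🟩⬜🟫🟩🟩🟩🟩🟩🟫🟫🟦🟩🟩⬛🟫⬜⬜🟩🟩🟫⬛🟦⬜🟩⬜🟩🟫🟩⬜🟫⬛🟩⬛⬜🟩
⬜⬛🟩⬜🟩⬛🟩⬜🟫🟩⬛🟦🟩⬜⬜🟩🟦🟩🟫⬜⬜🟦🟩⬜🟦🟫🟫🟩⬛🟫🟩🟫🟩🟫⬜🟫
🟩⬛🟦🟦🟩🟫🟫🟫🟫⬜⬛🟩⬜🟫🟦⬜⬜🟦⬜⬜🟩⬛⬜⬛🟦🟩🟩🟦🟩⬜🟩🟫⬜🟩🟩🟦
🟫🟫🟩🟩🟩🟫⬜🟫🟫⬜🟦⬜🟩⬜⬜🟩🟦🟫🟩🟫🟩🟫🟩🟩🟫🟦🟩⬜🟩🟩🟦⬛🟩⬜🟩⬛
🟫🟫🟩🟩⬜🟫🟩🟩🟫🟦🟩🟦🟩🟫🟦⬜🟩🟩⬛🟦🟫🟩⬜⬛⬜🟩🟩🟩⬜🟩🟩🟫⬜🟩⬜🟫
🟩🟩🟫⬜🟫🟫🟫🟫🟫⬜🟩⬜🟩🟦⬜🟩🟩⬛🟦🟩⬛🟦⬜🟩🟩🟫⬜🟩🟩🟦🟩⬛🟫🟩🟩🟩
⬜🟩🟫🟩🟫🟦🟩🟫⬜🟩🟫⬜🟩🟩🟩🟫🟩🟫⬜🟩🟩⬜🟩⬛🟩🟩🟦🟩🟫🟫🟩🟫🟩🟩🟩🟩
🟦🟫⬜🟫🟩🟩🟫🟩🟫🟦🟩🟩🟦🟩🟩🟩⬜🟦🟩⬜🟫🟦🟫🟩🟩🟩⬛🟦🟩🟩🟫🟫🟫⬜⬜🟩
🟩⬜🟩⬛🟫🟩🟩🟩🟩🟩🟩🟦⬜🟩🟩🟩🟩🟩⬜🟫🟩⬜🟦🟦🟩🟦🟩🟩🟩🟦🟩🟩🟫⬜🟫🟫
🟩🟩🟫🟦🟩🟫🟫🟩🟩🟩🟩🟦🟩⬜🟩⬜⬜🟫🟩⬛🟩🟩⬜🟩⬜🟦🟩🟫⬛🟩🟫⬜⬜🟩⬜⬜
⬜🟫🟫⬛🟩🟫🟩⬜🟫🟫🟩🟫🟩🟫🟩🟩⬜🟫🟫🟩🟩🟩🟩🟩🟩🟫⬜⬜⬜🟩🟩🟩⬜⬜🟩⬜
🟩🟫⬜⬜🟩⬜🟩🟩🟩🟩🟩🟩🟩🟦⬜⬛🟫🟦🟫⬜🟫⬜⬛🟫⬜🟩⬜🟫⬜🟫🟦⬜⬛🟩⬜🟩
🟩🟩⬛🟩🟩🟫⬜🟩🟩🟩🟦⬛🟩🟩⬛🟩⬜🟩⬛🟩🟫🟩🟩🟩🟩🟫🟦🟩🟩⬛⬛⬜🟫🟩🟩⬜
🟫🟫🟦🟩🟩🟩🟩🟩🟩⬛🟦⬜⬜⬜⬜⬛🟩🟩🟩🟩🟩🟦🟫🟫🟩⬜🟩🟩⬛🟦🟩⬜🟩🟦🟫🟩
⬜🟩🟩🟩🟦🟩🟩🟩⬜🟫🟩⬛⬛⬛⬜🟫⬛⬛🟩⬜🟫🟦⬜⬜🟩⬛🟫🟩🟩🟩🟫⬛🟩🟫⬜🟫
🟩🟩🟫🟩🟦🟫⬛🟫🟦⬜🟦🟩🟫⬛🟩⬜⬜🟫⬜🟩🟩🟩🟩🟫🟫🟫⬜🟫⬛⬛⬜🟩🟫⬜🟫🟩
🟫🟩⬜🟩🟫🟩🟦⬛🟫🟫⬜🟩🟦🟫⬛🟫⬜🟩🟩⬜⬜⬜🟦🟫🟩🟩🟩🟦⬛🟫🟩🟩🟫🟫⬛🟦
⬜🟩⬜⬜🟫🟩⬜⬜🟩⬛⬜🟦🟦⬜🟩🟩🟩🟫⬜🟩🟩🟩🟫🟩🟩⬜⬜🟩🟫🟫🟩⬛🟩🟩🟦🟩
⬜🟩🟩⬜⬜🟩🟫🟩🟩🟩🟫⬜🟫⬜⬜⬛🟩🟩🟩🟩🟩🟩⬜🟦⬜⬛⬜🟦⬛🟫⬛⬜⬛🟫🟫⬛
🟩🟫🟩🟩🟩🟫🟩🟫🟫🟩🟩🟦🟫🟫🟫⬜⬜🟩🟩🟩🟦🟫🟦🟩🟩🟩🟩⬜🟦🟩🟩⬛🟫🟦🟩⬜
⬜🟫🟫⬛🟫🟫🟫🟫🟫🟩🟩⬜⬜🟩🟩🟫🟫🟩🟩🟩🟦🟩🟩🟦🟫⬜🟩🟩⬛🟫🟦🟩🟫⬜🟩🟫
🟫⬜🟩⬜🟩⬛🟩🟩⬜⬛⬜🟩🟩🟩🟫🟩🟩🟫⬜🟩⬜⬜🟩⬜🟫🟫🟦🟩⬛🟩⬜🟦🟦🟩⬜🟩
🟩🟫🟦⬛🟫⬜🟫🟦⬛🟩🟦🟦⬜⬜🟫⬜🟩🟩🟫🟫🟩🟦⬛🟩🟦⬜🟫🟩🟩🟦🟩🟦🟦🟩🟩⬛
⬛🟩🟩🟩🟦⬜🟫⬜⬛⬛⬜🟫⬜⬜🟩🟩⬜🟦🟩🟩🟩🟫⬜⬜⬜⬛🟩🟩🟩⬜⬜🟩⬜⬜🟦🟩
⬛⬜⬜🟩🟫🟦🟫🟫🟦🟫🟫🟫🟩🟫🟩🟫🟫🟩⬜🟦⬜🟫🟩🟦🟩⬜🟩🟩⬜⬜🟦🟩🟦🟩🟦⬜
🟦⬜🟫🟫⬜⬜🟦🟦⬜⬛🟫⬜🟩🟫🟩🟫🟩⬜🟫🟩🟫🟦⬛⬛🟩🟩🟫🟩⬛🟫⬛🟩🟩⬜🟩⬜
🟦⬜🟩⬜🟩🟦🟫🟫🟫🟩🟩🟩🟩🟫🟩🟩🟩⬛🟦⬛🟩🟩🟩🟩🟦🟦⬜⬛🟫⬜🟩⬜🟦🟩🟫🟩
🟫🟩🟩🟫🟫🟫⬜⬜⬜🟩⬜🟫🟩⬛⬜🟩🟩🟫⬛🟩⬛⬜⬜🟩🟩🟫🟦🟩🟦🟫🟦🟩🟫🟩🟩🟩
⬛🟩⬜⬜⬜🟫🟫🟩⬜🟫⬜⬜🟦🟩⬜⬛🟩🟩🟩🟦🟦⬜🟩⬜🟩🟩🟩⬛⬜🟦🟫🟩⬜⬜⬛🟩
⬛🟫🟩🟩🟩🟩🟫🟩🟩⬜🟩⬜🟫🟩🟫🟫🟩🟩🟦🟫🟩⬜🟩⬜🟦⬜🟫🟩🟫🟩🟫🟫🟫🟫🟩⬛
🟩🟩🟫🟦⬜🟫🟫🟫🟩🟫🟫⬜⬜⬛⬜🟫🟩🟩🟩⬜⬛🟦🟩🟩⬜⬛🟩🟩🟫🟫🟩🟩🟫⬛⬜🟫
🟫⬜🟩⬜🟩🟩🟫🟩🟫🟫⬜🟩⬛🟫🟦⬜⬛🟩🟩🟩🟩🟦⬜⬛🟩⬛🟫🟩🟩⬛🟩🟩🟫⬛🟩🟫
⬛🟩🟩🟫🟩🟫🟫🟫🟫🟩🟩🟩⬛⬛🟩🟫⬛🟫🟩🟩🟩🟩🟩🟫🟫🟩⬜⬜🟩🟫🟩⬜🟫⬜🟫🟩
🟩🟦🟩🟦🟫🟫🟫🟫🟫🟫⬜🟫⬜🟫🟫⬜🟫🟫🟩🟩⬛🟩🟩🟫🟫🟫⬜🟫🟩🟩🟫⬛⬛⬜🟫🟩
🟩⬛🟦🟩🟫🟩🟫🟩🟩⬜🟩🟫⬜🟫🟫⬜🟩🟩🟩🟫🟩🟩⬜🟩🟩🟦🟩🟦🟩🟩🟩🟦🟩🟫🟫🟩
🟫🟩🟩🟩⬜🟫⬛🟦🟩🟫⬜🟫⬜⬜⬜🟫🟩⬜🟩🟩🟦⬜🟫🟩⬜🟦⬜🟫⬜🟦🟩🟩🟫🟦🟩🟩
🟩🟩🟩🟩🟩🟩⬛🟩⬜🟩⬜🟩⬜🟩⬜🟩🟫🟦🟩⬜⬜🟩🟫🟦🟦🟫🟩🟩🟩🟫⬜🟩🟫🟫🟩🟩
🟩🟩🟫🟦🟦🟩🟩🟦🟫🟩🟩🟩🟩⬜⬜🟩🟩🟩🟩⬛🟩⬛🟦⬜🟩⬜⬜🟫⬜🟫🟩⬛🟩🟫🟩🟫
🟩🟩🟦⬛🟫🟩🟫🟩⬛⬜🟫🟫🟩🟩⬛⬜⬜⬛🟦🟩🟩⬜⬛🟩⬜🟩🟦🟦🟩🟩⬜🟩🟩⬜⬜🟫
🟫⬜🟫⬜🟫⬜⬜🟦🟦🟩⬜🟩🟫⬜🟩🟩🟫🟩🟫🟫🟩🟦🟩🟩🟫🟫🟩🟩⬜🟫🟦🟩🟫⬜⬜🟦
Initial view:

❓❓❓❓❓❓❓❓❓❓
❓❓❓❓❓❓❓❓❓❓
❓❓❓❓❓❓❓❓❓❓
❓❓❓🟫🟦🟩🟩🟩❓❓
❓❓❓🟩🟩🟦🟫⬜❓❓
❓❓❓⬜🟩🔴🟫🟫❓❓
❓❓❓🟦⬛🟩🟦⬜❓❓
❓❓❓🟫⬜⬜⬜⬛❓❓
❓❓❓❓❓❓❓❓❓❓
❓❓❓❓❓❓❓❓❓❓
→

❓❓❓❓❓❓❓❓❓❓
❓❓❓❓❓❓❓❓❓❓
❓❓❓❓❓❓❓❓❓❓
❓❓🟫🟦🟩🟩🟩🟩❓❓
❓❓🟩🟩🟦🟫⬜🟩❓❓
❓❓⬜🟩⬜🔴🟫🟦❓❓
❓❓🟦⬛🟩🟦⬜🟫❓❓
❓❓🟫⬜⬜⬜⬛🟩❓❓
❓❓❓❓❓❓❓❓❓❓
❓❓❓❓❓❓❓❓❓❓

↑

❓❓❓❓❓❓❓❓❓❓
❓❓❓❓❓❓❓❓❓❓
❓❓❓❓❓❓❓❓❓❓
❓❓❓⬜🟦⬜⬛⬜❓❓
❓❓🟫🟦🟩🟩🟩🟩❓❓
❓❓🟩🟩🟦🔴⬜🟩❓❓
❓❓⬜🟩⬜🟫🟫🟦❓❓
❓❓🟦⬛🟩🟦⬜🟫❓❓
❓❓🟫⬜⬜⬜⬛🟩❓❓
❓❓❓❓❓❓❓❓❓❓

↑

❓❓❓❓❓❓❓❓❓❓
❓❓❓❓❓❓❓❓❓❓
❓❓❓❓❓❓❓❓❓❓
❓❓❓🟫🟩🟩⬜⬜❓❓
❓❓❓⬜🟦⬜⬛⬜❓❓
❓❓🟫🟦🟩🔴🟩🟩❓❓
❓❓🟩🟩🟦🟫⬜🟩❓❓
❓❓⬜🟩⬜🟫🟫🟦❓❓
❓❓🟦⬛🟩🟦⬜🟫❓❓
❓❓🟫⬜⬜⬜⬛🟩❓❓

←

❓❓❓❓❓❓❓❓❓❓
❓❓❓❓❓❓❓❓❓❓
❓❓❓❓❓❓❓❓❓❓
❓❓❓🟩🟫🟩🟩⬜⬜❓
❓❓❓🟩⬜🟦⬜⬛⬜❓
❓❓❓🟫🟦🔴🟩🟩🟩❓
❓❓❓🟩🟩🟦🟫⬜🟩❓
❓❓❓⬜🟩⬜🟫🟫🟦❓
❓❓❓🟦⬛🟩🟦⬜🟫❓
❓❓❓🟫⬜⬜⬜⬛🟩❓

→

❓❓❓❓❓❓❓❓❓❓
❓❓❓❓❓❓❓❓❓❓
❓❓❓❓❓❓❓❓❓❓
❓❓🟩🟫🟩🟩⬜⬜❓❓
❓❓🟩⬜🟦⬜⬛⬜❓❓
❓❓🟫🟦🟩🔴🟩🟩❓❓
❓❓🟩🟩🟦🟫⬜🟩❓❓
❓❓⬜🟩⬜🟫🟫🟦❓❓
❓❓🟦⬛🟩🟦⬜🟫❓❓
❓❓🟫⬜⬜⬜⬛🟩❓❓

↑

❓❓❓❓❓❓❓❓❓❓
❓❓❓❓❓❓❓❓❓❓
❓❓❓❓❓❓❓❓❓❓
❓❓❓🟦🟫🟩🟩🟩❓❓
❓❓🟩🟫🟩🟩⬜⬜❓❓
❓❓🟩⬜🟦🔴⬛⬜❓❓
❓❓🟫🟦🟩🟩🟩🟩❓❓
❓❓🟩🟩🟦🟫⬜🟩❓❓
❓❓⬜🟩⬜🟫🟫🟦❓❓
❓❓🟦⬛🟩🟦⬜🟫❓❓

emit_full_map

❓🟦🟫🟩🟩🟩
🟩🟫🟩🟩⬜⬜
🟩⬜🟦🔴⬛⬜
🟫🟦🟩🟩🟩🟩
🟩🟩🟦🟫⬜🟩
⬜🟩⬜🟫🟫🟦
🟦⬛🟩🟦⬜🟫
🟫⬜⬜⬜⬛🟩

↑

❓❓❓❓❓❓❓❓❓❓
❓❓❓❓❓❓❓❓❓❓
❓❓❓❓❓❓❓❓❓❓
❓❓❓🟩🟫🟫🟫⬜❓❓
❓❓❓🟦🟫🟩🟩🟩❓❓
❓❓🟩🟫🟩🔴⬜⬜❓❓
❓❓🟩⬜🟦⬜⬛⬜❓❓
❓❓🟫🟦🟩🟩🟩🟩❓❓
❓❓🟩🟩🟦🟫⬜🟩❓❓
❓❓⬜🟩⬜🟫🟫🟦❓❓

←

❓❓❓❓❓❓❓❓❓❓
❓❓❓❓❓❓❓❓❓❓
❓❓❓❓❓❓❓❓❓❓
❓❓❓🟩🟩🟫🟫🟫⬜❓
❓❓❓⬜🟦🟫🟩🟩🟩❓
❓❓❓🟩🟫🔴🟩⬜⬜❓
❓❓❓🟩⬜🟦⬜⬛⬜❓
❓❓❓🟫🟦🟩🟩🟩🟩❓
❓❓❓🟩🟩🟦🟫⬜🟩❓
❓❓❓⬜🟩⬜🟫🟫🟦❓

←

❓❓❓❓❓❓❓❓❓❓
❓❓❓❓❓❓❓❓❓❓
❓❓❓❓❓❓❓❓❓❓
❓❓❓🟩🟩🟩🟫🟫🟫⬜
❓❓❓⬜⬜🟦🟫🟩🟩🟩
❓❓❓🟩🟩🔴🟩🟩⬜⬜
❓❓❓🟩🟩⬜🟦⬜⬛⬜
❓❓❓🟦🟫🟦🟩🟩🟩🟩
❓❓❓❓🟩🟩🟦🟫⬜🟩
❓❓❓❓⬜🟩⬜🟫🟫🟦

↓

❓❓❓❓❓❓❓❓❓❓
❓❓❓❓❓❓❓❓❓❓
❓❓❓🟩🟩🟩🟫🟫🟫⬜
❓❓❓⬜⬜🟦🟫🟩🟩🟩
❓❓❓🟩🟩🟫🟩🟩⬜⬜
❓❓❓🟩🟩🔴🟦⬜⬛⬜
❓❓❓🟦🟫🟦🟩🟩🟩🟩
❓❓❓🟦🟩🟩🟦🟫⬜🟩
❓❓❓❓⬜🟩⬜🟫🟫🟦
❓❓❓❓🟦⬛🟩🟦⬜🟫

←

❓❓❓❓❓❓❓❓❓❓
❓❓❓❓❓❓❓❓❓❓
❓❓❓❓🟩🟩🟩🟫🟫🟫
❓❓❓⬜⬜⬜🟦🟫🟩🟩
❓❓❓🟩🟩🟩🟫🟩🟩⬜
❓❓❓🟩🟩🔴⬜🟦⬜⬛
❓❓❓🟩🟦🟫🟦🟩🟩🟩
❓❓❓🟩🟦🟩🟩🟦🟫⬜
❓❓❓❓❓⬜🟩⬜🟫🟫
❓❓❓❓❓🟦⬛🟩🟦⬜

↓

❓❓❓❓❓❓❓❓❓❓
❓❓❓❓🟩🟩🟩🟫🟫🟫
❓❓❓⬜⬜⬜🟦🟫🟩🟩
❓❓❓🟩🟩🟩🟫🟩🟩⬜
❓❓❓🟩🟩🟩⬜🟦⬜⬛
❓❓❓🟩🟦🔴🟦🟩🟩🟩
❓❓❓🟩🟦🟩🟩🟦🟫⬜
❓❓❓🟩⬜⬜🟩⬜🟫🟫
❓❓❓❓❓🟦⬛🟩🟦⬜
❓❓❓❓❓🟫⬜⬜⬜⬛

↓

❓❓❓❓🟩🟩🟩🟫🟫🟫
❓❓❓⬜⬜⬜🟦🟫🟩🟩
❓❓❓🟩🟩🟩🟫🟩🟩⬜
❓❓❓🟩🟩🟩⬜🟦⬜⬛
❓❓❓🟩🟦🟫🟦🟩🟩🟩
❓❓❓🟩🟦🔴🟩🟦🟫⬜
❓❓❓🟩⬜⬜🟩⬜🟫🟫
❓❓❓🟫🟩🟦⬛🟩🟦⬜
❓❓❓❓❓🟫⬜⬜⬜⬛
❓❓❓❓❓❓❓❓❓❓

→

❓❓❓🟩🟩🟩🟫🟫🟫⬜
❓❓⬜⬜⬜🟦🟫🟩🟩🟩
❓❓🟩🟩🟩🟫🟩🟩⬜⬜
❓❓🟩🟩🟩⬜🟦⬜⬛⬜
❓❓🟩🟦🟫🟦🟩🟩🟩🟩
❓❓🟩🟦🟩🔴🟦🟫⬜🟩
❓❓🟩⬜⬜🟩⬜🟫🟫🟦
❓❓🟫🟩🟦⬛🟩🟦⬜🟫
❓❓❓❓🟫⬜⬜⬜⬛🟩
❓❓❓❓❓❓❓❓❓❓

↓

❓❓⬜⬜⬜🟦🟫🟩🟩🟩
❓❓🟩🟩🟩🟫🟩🟩⬜⬜
❓❓🟩🟩🟩⬜🟦⬜⬛⬜
❓❓🟩🟦🟫🟦🟩🟩🟩🟩
❓❓🟩🟦🟩🟩🟦🟫⬜🟩
❓❓🟩⬜⬜🔴⬜🟫🟫🟦
❓❓🟫🟩🟦⬛🟩🟦⬜🟫
❓❓❓🟩🟫⬜⬜⬜⬛🟩
❓❓❓❓❓❓❓❓❓❓
❓❓❓❓❓❓❓❓❓❓

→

❓⬜⬜⬜🟦🟫🟩🟩🟩❓
❓🟩🟩🟩🟫🟩🟩⬜⬜❓
❓🟩🟩🟩⬜🟦⬜⬛⬜❓
❓🟩🟦🟫🟦🟩🟩🟩🟩❓
❓🟩🟦🟩🟩🟦🟫⬜🟩❓
❓🟩⬜⬜🟩🔴🟫🟫🟦❓
❓🟫🟩🟦⬛🟩🟦⬜🟫❓
❓❓🟩🟫⬜⬜⬜⬛🟩❓
❓❓❓❓❓❓❓❓❓❓
❓❓❓❓❓❓❓❓❓❓

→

⬜⬜⬜🟦🟫🟩🟩🟩❓❓
🟩🟩🟩🟫🟩🟩⬜⬜❓❓
🟩🟩🟩⬜🟦⬜⬛⬜❓❓
🟩🟦🟫🟦🟩🟩🟩🟩❓❓
🟩🟦🟩🟩🟦🟫⬜🟩❓❓
🟩⬜⬜🟩⬜🔴🟫🟦❓❓
🟫🟩🟦⬛🟩🟦⬜🟫❓❓
❓🟩🟫⬜⬜⬜⬛🟩❓❓
❓❓❓❓❓❓❓❓❓❓
❓❓❓❓❓❓❓❓❓❓

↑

❓🟩🟩🟩🟫🟫🟫⬜❓❓
⬜⬜⬜🟦🟫🟩🟩🟩❓❓
🟩🟩🟩🟫🟩🟩⬜⬜❓❓
🟩🟩🟩⬜🟦⬜⬛⬜❓❓
🟩🟦🟫🟦🟩🟩🟩🟩❓❓
🟩🟦🟩🟩🟦🔴⬜🟩❓❓
🟩⬜⬜🟩⬜🟫🟫🟦❓❓
🟫🟩🟦⬛🟩🟦⬜🟫❓❓
❓🟩🟫⬜⬜⬜⬛🟩❓❓
❓❓❓❓❓❓❓❓❓❓

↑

❓❓❓❓❓❓❓❓❓❓
❓🟩🟩🟩🟫🟫🟫⬜❓❓
⬜⬜⬜🟦🟫🟩🟩🟩❓❓
🟩🟩🟩🟫🟩🟩⬜⬜❓❓
🟩🟩🟩⬜🟦⬜⬛⬜❓❓
🟩🟦🟫🟦🟩🔴🟩🟩❓❓
🟩🟦🟩🟩🟦🟫⬜🟩❓❓
🟩⬜⬜🟩⬜🟫🟫🟦❓❓
🟫🟩🟦⬛🟩🟦⬜🟫❓❓
❓🟩🟫⬜⬜⬜⬛🟩❓❓

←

❓❓❓❓❓❓❓❓❓❓
❓❓🟩🟩🟩🟫🟫🟫⬜❓
❓⬜⬜⬜🟦🟫🟩🟩🟩❓
❓🟩🟩🟩🟫🟩🟩⬜⬜❓
❓🟩🟩🟩⬜🟦⬜⬛⬜❓
❓🟩🟦🟫🟦🔴🟩🟩🟩❓
❓🟩🟦🟩🟩🟦🟫⬜🟩❓
❓🟩⬜⬜🟩⬜🟫🟫🟦❓
❓🟫🟩🟦⬛🟩🟦⬜🟫❓
❓❓🟩🟫⬜⬜⬜⬛🟩❓

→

❓❓❓❓❓❓❓❓❓❓
❓🟩🟩🟩🟫🟫🟫⬜❓❓
⬜⬜⬜🟦🟫🟩🟩🟩❓❓
🟩🟩🟩🟫🟩🟩⬜⬜❓❓
🟩🟩🟩⬜🟦⬜⬛⬜❓❓
🟩🟦🟫🟦🟩🔴🟩🟩❓❓
🟩🟦🟩🟩🟦🟫⬜🟩❓❓
🟩⬜⬜🟩⬜🟫🟫🟦❓❓
🟫🟩🟦⬛🟩🟦⬜🟫❓❓
❓🟩🟫⬜⬜⬜⬛🟩❓❓

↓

❓🟩🟩🟩🟫🟫🟫⬜❓❓
⬜⬜⬜🟦🟫🟩🟩🟩❓❓
🟩🟩🟩🟫🟩🟩⬜⬜❓❓
🟩🟩🟩⬜🟦⬜⬛⬜❓❓
🟩🟦🟫🟦🟩🟩🟩🟩❓❓
🟩🟦🟩🟩🟦🔴⬜🟩❓❓
🟩⬜⬜🟩⬜🟫🟫🟦❓❓
🟫🟩🟦⬛🟩🟦⬜🟫❓❓
❓🟩🟫⬜⬜⬜⬛🟩❓❓
❓❓❓❓❓❓❓❓❓❓

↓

⬜⬜⬜🟦🟫🟩🟩🟩❓❓
🟩🟩🟩🟫🟩🟩⬜⬜❓❓
🟩🟩🟩⬜🟦⬜⬛⬜❓❓
🟩🟦🟫🟦🟩🟩🟩🟩❓❓
🟩🟦🟩🟩🟦🟫⬜🟩❓❓
🟩⬜⬜🟩⬜🔴🟫🟦❓❓
🟫🟩🟦⬛🟩🟦⬜🟫❓❓
❓🟩🟫⬜⬜⬜⬛🟩❓❓
❓❓❓❓❓❓❓❓❓❓
❓❓❓❓❓❓❓❓❓❓

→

⬜⬜🟦🟫🟩🟩🟩❓❓❓
🟩🟩🟫🟩🟩⬜⬜❓❓❓
🟩🟩⬜🟦⬜⬛⬜❓❓❓
🟦🟫🟦🟩🟩🟩🟩⬜❓❓
🟦🟩🟩🟦🟫⬜🟩🟩❓❓
⬜⬜🟩⬜🟫🔴🟦🟩❓❓
🟩🟦⬛🟩🟦⬜🟫🟩❓❓
🟩🟫⬜⬜⬜⬛🟩🟩❓❓
❓❓❓❓❓❓❓❓❓❓
❓❓❓❓❓❓❓❓❓❓

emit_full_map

❓🟩🟩🟩🟫🟫🟫⬜❓
⬜⬜⬜🟦🟫🟩🟩🟩❓
🟩🟩🟩🟫🟩🟩⬜⬜❓
🟩🟩🟩⬜🟦⬜⬛⬜❓
🟩🟦🟫🟦🟩🟩🟩🟩⬜
🟩🟦🟩🟩🟦🟫⬜🟩🟩
🟩⬜⬜🟩⬜🟫🔴🟦🟩
🟫🟩🟦⬛🟩🟦⬜🟫🟩
❓🟩🟫⬜⬜⬜⬛🟩🟩

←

⬜⬜⬜🟦🟫🟩🟩🟩❓❓
🟩🟩🟩🟫🟩🟩⬜⬜❓❓
🟩🟩🟩⬜🟦⬜⬛⬜❓❓
🟩🟦🟫🟦🟩🟩🟩🟩⬜❓
🟩🟦🟩🟩🟦🟫⬜🟩🟩❓
🟩⬜⬜🟩⬜🔴🟫🟦🟩❓
🟫🟩🟦⬛🟩🟦⬜🟫🟩❓
❓🟩🟫⬜⬜⬜⬛🟩🟩❓
❓❓❓❓❓❓❓❓❓❓
❓❓❓❓❓❓❓❓❓❓

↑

❓🟩🟩🟩🟫🟫🟫⬜❓❓
⬜⬜⬜🟦🟫🟩🟩🟩❓❓
🟩🟩🟩🟫🟩🟩⬜⬜❓❓
🟩🟩🟩⬜🟦⬜⬛⬜❓❓
🟩🟦🟫🟦🟩🟩🟩🟩⬜❓
🟩🟦🟩🟩🟦🔴⬜🟩🟩❓
🟩⬜⬜🟩⬜🟫🟫🟦🟩❓
🟫🟩🟦⬛🟩🟦⬜🟫🟩❓
❓🟩🟫⬜⬜⬜⬛🟩🟩❓
❓❓❓❓❓❓❓❓❓❓

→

🟩🟩🟩🟫🟫🟫⬜❓❓❓
⬜⬜🟦🟫🟩🟩🟩❓❓❓
🟩🟩🟫🟩🟩⬜⬜❓❓❓
🟩🟩⬜🟦⬜⬛⬜🟦❓❓
🟦🟫🟦🟩🟩🟩🟩⬜❓❓
🟦🟩🟩🟦🟫🔴🟩🟩❓❓
⬜⬜🟩⬜🟫🟫🟦🟩❓❓
🟩🟦⬛🟩🟦⬜🟫🟩❓❓
🟩🟫⬜⬜⬜⬛🟩🟩❓❓
❓❓❓❓❓❓❓❓❓❓

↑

❓❓❓❓❓❓❓❓❓❓
🟩🟩🟩🟫🟫🟫⬜❓❓❓
⬜⬜🟦🟫🟩🟩🟩❓❓❓
🟩🟩🟫🟩🟩⬜⬜🟩❓❓
🟩🟩⬜🟦⬜⬛⬜🟦❓❓
🟦🟫🟦🟩🟩🔴🟩⬜❓❓
🟦🟩🟩🟦🟫⬜🟩🟩❓❓
⬜⬜🟩⬜🟫🟫🟦🟩❓❓
🟩🟦⬛🟩🟦⬜🟫🟩❓❓
🟩🟫⬜⬜⬜⬛🟩🟩❓❓

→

❓❓❓❓❓❓❓❓❓❓
🟩🟩🟫🟫🟫⬜❓❓❓❓
⬜🟦🟫🟩🟩🟩❓❓❓❓
🟩🟫🟩🟩⬜⬜🟩🟫❓❓
🟩⬜🟦⬜⬛⬜🟦⬛❓❓
🟫🟦🟩🟩🟩🔴⬜🟦❓❓
🟩🟩🟦🟫⬜🟩🟩⬛❓❓
⬜🟩⬜🟫🟫🟦🟩⬛❓❓
🟦⬛🟩🟦⬜🟫🟩❓❓❓
🟫⬜⬜⬜⬛🟩🟩❓❓❓

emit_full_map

❓🟩🟩🟩🟫🟫🟫⬜❓❓
⬜⬜⬜🟦🟫🟩🟩🟩❓❓
🟩🟩🟩🟫🟩🟩⬜⬜🟩🟫
🟩🟩🟩⬜🟦⬜⬛⬜🟦⬛
🟩🟦🟫🟦🟩🟩🟩🔴⬜🟦
🟩🟦🟩🟩🟦🟫⬜🟩🟩⬛
🟩⬜⬜🟩⬜🟫🟫🟦🟩⬛
🟫🟩🟦⬛🟩🟦⬜🟫🟩❓
❓🟩🟫⬜⬜⬜⬛🟩🟩❓
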